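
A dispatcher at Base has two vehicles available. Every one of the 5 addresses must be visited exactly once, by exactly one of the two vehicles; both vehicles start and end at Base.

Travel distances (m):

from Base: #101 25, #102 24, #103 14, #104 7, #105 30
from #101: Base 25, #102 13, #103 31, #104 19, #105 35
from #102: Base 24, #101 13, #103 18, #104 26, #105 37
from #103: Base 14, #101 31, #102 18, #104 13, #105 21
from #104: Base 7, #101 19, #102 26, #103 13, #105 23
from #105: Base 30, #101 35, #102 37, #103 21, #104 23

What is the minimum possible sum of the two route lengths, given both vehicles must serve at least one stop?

Check every non-empty split of the stops between the two vehicles; for each half take its own optimal tour:
  {#101} + {#102, #103, #104, #105}: 50 + 93 = 143
  {#102} + {#101, #103, #104, #105}: 48 + 96 = 144
  {#101, #102} + {#103, #104, #105}: 62 + 65 = 127
  {#103} + {#101, #102, #104, #105}: 28 + 102 = 130
  {#101, #103} + {#102, #104, #105}: 70 + 91 = 161
  {#102, #103} + {#101, #104, #105}: 56 + 90 = 146
  … (15 splits in total)
  {#104} + {#101, #102, #103, #105}: 14 + 107 = 121  ← best
Best: vehicle 1 Base → #104 → Base = 14; vehicle 2 Base → #101 → #102 → #103 → #105 → Base = 107; combined 121.

121 m — the smallest possible combined total.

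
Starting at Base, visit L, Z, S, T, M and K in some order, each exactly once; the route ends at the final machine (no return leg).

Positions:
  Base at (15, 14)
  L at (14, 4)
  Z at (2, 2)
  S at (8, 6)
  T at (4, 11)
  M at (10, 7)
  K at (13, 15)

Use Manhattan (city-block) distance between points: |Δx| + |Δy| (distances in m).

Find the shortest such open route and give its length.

There are 6! = 720 possible orderings.
Base→L→Z→S→T→M→K: 11+14+10+9+10+11 = 65
Base→L→Z→S→T→K→M: 11+14+10+9+13+11 = 68
Base→L→Z→S→M→T→K: 11+14+10+3+10+13 = 61
Base→L→Z→S→M→K→T: 11+14+10+3+11+13 = 62
Base→L→Z→S→K→T→M: 11+14+10+14+13+10 = 72
Base→L→Z→S→K→M→T: 11+14+10+14+11+10 = 70
Base→L→Z→T→S→M→K: 11+14+11+9+3+11 = 59
Base→L→Z→T→S→K→M: 11+14+11+9+14+11 = 70
… (712 more)
Base→K→L→M→S→T→Z: 3+12+7+3+9+11 = 45  ← best
The minimum is 45.
One shortest path: Base → K → L → M → S → T → Z.

45 m — the minimum one-way total.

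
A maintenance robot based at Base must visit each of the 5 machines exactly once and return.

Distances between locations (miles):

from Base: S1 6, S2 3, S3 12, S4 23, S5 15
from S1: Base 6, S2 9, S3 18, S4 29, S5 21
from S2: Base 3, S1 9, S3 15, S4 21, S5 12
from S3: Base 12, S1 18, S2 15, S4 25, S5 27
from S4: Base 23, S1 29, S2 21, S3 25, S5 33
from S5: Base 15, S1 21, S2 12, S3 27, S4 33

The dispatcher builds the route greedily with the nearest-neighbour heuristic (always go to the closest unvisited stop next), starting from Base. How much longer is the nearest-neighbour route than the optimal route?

From Base: S2=3, S1=6, S3=12, S5=15, S4=23 → choose S2 (3).
From S2: S1=9, S5=12, S3=15, S4=21 → choose S1 (9).
From S1: S3=18, S5=21, S4=29 → choose S3 (18).
From S3: S4=25, S5=27 → choose S4 (25).
From S4: S5=33 → choose S5 (33).
NN route Base → S2 → S1 → S3 → S4 → S5 → Base costs 103.
Optimal: Base → S1 → S2 → S5 → S4 → S3 → Base costs 97 (by enumerating all 60 distinct tours).
Excess = 103 − 97 = 6.

The nearest-neighbour route is 6 miles longer than optimal.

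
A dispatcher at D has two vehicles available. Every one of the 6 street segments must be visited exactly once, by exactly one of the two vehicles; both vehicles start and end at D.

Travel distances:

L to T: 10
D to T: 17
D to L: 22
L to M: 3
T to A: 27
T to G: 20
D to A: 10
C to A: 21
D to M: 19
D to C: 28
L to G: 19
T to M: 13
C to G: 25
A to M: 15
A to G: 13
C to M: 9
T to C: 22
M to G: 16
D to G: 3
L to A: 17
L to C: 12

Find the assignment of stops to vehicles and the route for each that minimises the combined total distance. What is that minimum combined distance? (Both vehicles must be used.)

There are 2^5 − 1 = 31 ways to divide the 6 stops into two non-empty groups. For each, the best each vehicle can do is its own shortest tour through its group:
  {L} + {T, C, A, M, G}: 44 + 76 = 120
  {T} + {L, C, A, M, G}: 34 + 65 = 99
  {L, T} + {C, A, M, G}: 49 + 59 = 108
  {C} + {L, T, A, M, G}: 56 + 61 = 117
  {L, C} + {T, A, M, G}: 62 + 61 = 123
  {T, C} + {L, A, M, G}: 67 + 49 = 116
  … (31 splits in total)
  {L, T, C, A, M} + {G}: 70 + 6 = 76  ← best
Best: vehicle 1 D → T → L → M → C → A → D = 70; vehicle 2 D → G → D = 6; combined 76.

Minimum combined distance: 76.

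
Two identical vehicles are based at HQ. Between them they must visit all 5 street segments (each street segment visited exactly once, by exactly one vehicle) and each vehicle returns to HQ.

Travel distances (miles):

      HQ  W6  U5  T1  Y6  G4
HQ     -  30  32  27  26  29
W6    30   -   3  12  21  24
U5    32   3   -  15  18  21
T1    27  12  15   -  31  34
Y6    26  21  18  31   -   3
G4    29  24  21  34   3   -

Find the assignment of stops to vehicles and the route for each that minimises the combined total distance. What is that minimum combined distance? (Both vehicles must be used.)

Try each way of splitting the stops between the two vehicles (each non-empty) and, for each split, find the best tour for each vehicle:
  {W6} + {U5, T1, Y6, G4}: 60 + 92 = 152
  {U5} + {W6, T1, Y6, G4}: 64 + 92 = 156
  {W6, U5} + {T1, Y6, G4}: 65 + 90 = 155
  {T1} + {W6, U5, Y6, G4}: 54 + 83 = 137
  {W6, T1} + {U5, Y6, G4}: 69 + 82 = 151
  {U5, T1} + {W6, Y6, G4}: 74 + 83 = 157
  … (15 splits in total)
  {W6, U5, T1} + {Y6, G4}: 74 + 58 = 132  ← best
Best: vehicle 1 HQ → U5 → W6 → T1 → HQ = 74; vehicle 2 HQ → Y6 → G4 → HQ = 58; combined 132.

Minimum combined distance: 132 miles.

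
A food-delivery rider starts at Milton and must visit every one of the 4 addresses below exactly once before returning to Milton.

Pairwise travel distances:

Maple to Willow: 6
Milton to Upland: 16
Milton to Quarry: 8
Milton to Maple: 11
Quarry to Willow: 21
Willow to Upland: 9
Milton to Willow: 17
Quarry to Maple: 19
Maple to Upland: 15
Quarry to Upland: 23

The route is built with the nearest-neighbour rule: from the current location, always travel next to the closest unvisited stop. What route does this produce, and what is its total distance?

From Milton: distances to unvisited — Quarry=8, Maple=11, Upland=16, Willow=17. Nearest is Quarry (8).
From Quarry: distances to unvisited — Maple=19, Willow=21, Upland=23. Nearest is Maple (19).
From Maple: distances to unvisited — Willow=6, Upland=15. Nearest is Willow (6).
From Willow: distances to unvisited — Upland=9. Nearest is Upland (9).
Return Upland→Milton: 16.
Total = 8 + 19 + 6 + 9 + 16 = 58.

58 along Milton → Quarry → Maple → Willow → Upland → Milton.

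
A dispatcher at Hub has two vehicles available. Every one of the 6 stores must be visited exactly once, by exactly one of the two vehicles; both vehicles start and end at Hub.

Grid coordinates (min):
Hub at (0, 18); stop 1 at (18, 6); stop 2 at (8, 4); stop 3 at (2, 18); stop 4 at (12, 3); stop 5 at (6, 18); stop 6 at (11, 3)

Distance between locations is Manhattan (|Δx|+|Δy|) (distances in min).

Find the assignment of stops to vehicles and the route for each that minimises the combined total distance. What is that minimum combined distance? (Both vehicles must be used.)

Minimum combined distance: 70 min.

There are 2^5 − 1 = 31 ways to divide the 6 stops into two non-empty groups. For each, the best each vehicle can do is its own shortest tour through its group:
  {stop 1} + {stop 2, stop 3, stop 4, stop 5, stop 6}: 60 + 54 = 114
  {stop 2} + {stop 1, stop 3, stop 4, stop 5, stop 6}: 44 + 66 = 110
  {stop 1, stop 2} + {stop 3, stop 4, stop 5, stop 6}: 64 + 54 = 118
  {stop 3} + {stop 1, stop 2, stop 4, stop 5, stop 6}: 4 + 66 = 70
  {stop 1, stop 3} + {stop 2, stop 4, stop 5, stop 6}: 60 + 54 = 114
  {stop 2, stop 3} + {stop 1, stop 4, stop 5, stop 6}: 44 + 66 = 110
  … (31 splits in total)
Best: vehicle 1 Hub → stop 3 → Hub = 4; vehicle 2 Hub → stop 1 → stop 4 → stop 6 → stop 2 → stop 5 → Hub = 66; combined 70.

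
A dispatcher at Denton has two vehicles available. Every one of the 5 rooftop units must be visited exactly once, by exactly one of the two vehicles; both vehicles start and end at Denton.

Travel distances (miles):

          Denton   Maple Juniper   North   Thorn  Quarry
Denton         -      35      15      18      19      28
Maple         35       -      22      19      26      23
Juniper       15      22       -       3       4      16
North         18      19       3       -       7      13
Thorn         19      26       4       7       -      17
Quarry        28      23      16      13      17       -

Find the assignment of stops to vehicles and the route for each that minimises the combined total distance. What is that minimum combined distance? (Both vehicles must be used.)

126 miles — the smallest possible combined total.

Check every non-empty split of the stops between the two vehicles; for each half take its own optimal tour:
  {Maple} + {Juniper, North, Thorn, Quarry}: 70 + 67 = 137
  {Juniper} + {Maple, North, Thorn, Quarry}: 30 + 96 = 126
  {Maple, Juniper} + {North, Thorn, Quarry}: 72 + 67 = 139
  {North} + {Maple, Juniper, Thorn, Quarry}: 36 + 94 = 130
  {Maple, North} + {Juniper, Thorn, Quarry}: 72 + 64 = 136
  {Juniper, North} + {Maple, Thorn, Quarry}: 36 + 94 = 130
  … (15 splits in total)
Best: vehicle 1 Denton → Juniper → Denton = 30; vehicle 2 Denton → North → Maple → Quarry → Thorn → Denton = 96; combined 126.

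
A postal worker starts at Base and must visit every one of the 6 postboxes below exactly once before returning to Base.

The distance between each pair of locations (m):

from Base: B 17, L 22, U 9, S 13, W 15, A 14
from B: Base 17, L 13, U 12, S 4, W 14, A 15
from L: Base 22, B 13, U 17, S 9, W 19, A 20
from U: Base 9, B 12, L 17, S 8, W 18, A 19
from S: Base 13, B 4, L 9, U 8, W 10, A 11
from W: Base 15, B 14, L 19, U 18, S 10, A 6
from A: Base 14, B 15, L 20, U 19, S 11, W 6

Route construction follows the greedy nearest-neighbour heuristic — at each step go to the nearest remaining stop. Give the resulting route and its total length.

Nearest-neighbour total = 73 m; route Base → U → S → B → L → W → A → Base.

Base → [U:9 / S:13 / A:14 / W:15 / B:17 / L:22] → U (9)
U → [S:8 / B:12 / L:17 / W:18 / A:19] → S (8)
S → [B:4 / L:9 / W:10 / A:11] → B (4)
B → [L:13 / W:14 / A:15] → L (13)
L → [W:19 / A:20] → W (19)
W → [A:6] → A (6)
Return A→Base: 14.
Total = 9 + 8 + 4 + 13 + 19 + 6 + 14 = 73.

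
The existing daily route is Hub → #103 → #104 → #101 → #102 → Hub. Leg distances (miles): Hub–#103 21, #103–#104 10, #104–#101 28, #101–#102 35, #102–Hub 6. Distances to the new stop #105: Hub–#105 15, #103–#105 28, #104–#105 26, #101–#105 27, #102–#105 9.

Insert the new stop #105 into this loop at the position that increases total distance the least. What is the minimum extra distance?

Minimum extra distance: 1 miles, inserting #105 between #101 and #102.

Insertion cost between consecutive stops i–j is d(i,#105) + d(#105,j) − d(i,j):
  between Hub and #103: 15 + 28 − 21 = 22
  between #103 and #104: 28 + 26 − 10 = 44
  between #104 and #101: 26 + 27 − 28 = 25
  between #101 and #102: 27 + 9 − 35 = 1
  between #102 and Hub: 9 + 15 − 6 = 18
Cheapest insertion is between #101 and #102, adding 1.
New total = 100 + 1 = 101.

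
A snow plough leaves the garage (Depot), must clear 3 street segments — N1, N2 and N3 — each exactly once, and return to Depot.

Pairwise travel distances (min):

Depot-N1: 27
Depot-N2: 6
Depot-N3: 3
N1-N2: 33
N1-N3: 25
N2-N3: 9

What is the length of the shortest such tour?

67 min — the shortest possible round trip.

With 3 stops there are 3!/2 = 3 distinct round trips (a route and its reverse cost the same).
Depot - N1 - N2 - N3 - Depot: 27+33+9+3 = 72
Depot - N1 - N3 - N2 - Depot: 27+25+9+6 = 67
Depot - N2 - N1 - N3 - Depot: 6+33+25+3 = 67
The minimum is 67.
One optimal route: Depot → N1 → N3 → N2 → Depot (or its reverse).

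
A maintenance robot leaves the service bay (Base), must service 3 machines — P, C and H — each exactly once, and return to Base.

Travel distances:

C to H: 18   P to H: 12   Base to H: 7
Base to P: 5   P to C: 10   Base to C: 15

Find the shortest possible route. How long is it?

Base → P → C → H → Base: 5+10+18+7 = 40
Base → P → H → C → Base: 5+12+18+15 = 50
Base → C → P → H → Base: 15+10+12+7 = 44
The minimum is 40.
One optimal route: Base → P → C → H → Base (or its reverse).

Minimum total distance: 40.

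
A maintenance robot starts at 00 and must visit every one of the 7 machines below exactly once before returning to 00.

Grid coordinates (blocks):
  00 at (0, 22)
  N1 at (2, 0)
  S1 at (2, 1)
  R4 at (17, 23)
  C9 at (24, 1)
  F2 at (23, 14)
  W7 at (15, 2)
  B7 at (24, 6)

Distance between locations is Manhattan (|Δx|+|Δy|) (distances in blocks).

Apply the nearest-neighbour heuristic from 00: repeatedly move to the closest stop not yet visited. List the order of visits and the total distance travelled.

From 00: distances to unvisited — R4=18, S1=23, N1=24, F2=31, W7=35, B7=40, C9=45. Nearest is R4 (18).
From R4: distances to unvisited — F2=15, W7=23, B7=24, C9=29, S1=37, N1=38. Nearest is F2 (15).
From F2: distances to unvisited — B7=9, C9=14, W7=20, S1=34, N1=35. Nearest is B7 (9).
From B7: distances to unvisited — C9=5, W7=13, S1=27, N1=28. Nearest is C9 (5).
From C9: distances to unvisited — W7=10, S1=22, N1=23. Nearest is W7 (10).
From W7: distances to unvisited — S1=14, N1=15. Nearest is S1 (14).
From S1: distances to unvisited — N1=1. Nearest is N1 (1).
Return N1→00: 24.
Total = 18 + 15 + 9 + 5 + 10 + 14 + 1 + 24 = 96.

Total distance 96 blocks via the nearest-neighbour route 00 → R4 → F2 → B7 → C9 → W7 → S1 → N1 → 00.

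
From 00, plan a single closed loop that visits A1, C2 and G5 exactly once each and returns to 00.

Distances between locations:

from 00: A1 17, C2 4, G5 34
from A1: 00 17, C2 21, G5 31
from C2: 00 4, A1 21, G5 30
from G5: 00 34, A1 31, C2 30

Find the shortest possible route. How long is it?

Shortest round trip = 82.

With 3 stops there are 3!/2 = 3 distinct round trips (a route and its reverse cost the same).
00 → A1 → C2 → G5 → 00: 17+21+30+34 = 102
00 → A1 → G5 → C2 → 00: 17+31+30+4 = 82
00 → C2 → A1 → G5 → 00: 4+21+31+34 = 90
The minimum is 82.
One optimal route: 00 → A1 → G5 → C2 → 00 (or its reverse).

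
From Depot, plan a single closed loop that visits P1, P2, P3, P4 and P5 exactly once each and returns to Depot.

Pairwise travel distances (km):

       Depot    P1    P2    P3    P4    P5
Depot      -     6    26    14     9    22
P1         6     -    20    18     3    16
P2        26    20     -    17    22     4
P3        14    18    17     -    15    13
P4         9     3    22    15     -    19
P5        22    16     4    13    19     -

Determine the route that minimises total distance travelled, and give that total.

With 5 stops there are 5!/2 = 60 distinct round trips (a route and its reverse cost the same).
Depot - P1 - P2 - P3 - P4 - P5 - Depot: 6+20+17+15+19+22 = 99
Depot - P1 - P2 - P3 - P5 - P4 - Depot: 6+20+17+13+19+9 = 84
Depot - P1 - P2 - P4 - P3 - P5 - Depot: 6+20+22+15+13+22 = 98
Depot - P1 - P2 - P4 - P5 - P3 - Depot: 6+20+22+19+13+14 = 94
Depot - P1 - P2 - P5 - P3 - P4 - Depot: 6+20+4+13+15+9 = 67
Depot - P1 - P2 - P5 - P4 - P3 - Depot: 6+20+4+19+15+14 = 78
Depot - P1 - P3 - P2 - P4 - P5 - Depot: 6+18+17+22+19+22 = 104
Depot - P1 - P3 - P2 - P5 - P4 - Depot: 6+18+17+4+19+9 = 73
Depot - P1 - P3 - P4 - P2 - P5 - Depot: 6+18+15+22+4+22 = 87
Depot - P1 - P3 - P4 - P5 - P2 - Depot: 6+18+15+19+4+26 = 88
Depot - P1 - P3 - P5 - P2 - P4 - Depot: 6+18+13+4+22+9 = 72
Depot - P1 - P3 - P5 - P4 - P2 - Depot: 6+18+13+19+22+26 = 104
Depot - P1 - P4 - P2 - P3 - P5 - Depot: 6+3+22+17+13+22 = 83
Depot - P1 - P4 - P2 - P5 - P3 - Depot: 6+3+22+4+13+14 = 62
… (46 more)
The minimum is 62.
One optimal route: Depot → P1 → P4 → P2 → P5 → P3 → Depot (or its reverse).

Minimum total distance: 62 km.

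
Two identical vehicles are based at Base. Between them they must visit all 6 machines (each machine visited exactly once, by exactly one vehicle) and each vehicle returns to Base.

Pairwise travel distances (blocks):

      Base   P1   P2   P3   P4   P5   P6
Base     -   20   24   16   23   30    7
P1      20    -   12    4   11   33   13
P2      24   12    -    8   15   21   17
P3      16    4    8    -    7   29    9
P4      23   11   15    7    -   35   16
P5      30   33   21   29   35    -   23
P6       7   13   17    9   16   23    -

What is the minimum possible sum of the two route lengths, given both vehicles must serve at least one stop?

Check every non-empty split of the stops between the two vehicles; for each half take its own optimal tour:
  {P1} + {P2, P3, P4, P5, P6}: 40 + 89 = 129
  {P2} + {P1, P3, P4, P5, P6}: 48 + 96 = 144
  {P1, P2} + {P3, P4, P5, P6}: 56 + 88 = 144
  {P3} + {P1, P2, P4, P5, P6}: 32 + 97 = 129
  {P1, P3} + {P2, P4, P5, P6}: 40 + 89 = 129
  {P2, P3} + {P1, P4, P5, P6}: 48 + 96 = 144
  … (31 splits in total)
  {P1, P2, P3, P4, P5} + {P6}: 97 + 14 = 111  ← best
Best: vehicle 1 Base → P1 → P3 → P4 → P2 → P5 → Base = 97; vehicle 2 Base → P6 → Base = 14; combined 111.

111 blocks — the smallest possible combined total.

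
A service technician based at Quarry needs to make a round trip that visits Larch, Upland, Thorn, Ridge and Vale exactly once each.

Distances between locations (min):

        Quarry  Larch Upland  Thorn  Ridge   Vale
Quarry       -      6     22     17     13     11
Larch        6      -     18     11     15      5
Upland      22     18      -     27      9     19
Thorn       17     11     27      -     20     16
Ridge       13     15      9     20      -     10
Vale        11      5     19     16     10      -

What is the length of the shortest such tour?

With 5 stops there are 5!/2 = 60 distinct round trips (a route and its reverse cost the same).
Quarry-Larch-Upland-Thorn-Ridge-Vale-Quarry: 6+18+27+20+10+11 = 92
Quarry-Larch-Upland-Thorn-Vale-Ridge-Quarry: 6+18+27+16+10+13 = 90
Quarry-Larch-Upland-Ridge-Thorn-Vale-Quarry: 6+18+9+20+16+11 = 80
Quarry-Larch-Upland-Ridge-Vale-Thorn-Quarry: 6+18+9+10+16+17 = 76
Quarry-Larch-Upland-Vale-Thorn-Ridge-Quarry: 6+18+19+16+20+13 = 92
Quarry-Larch-Upland-Vale-Ridge-Thorn-Quarry: 6+18+19+10+20+17 = 90
Quarry-Larch-Thorn-Upland-Ridge-Vale-Quarry: 6+11+27+9+10+11 = 74
Quarry-Larch-Thorn-Upland-Vale-Ridge-Quarry: 6+11+27+19+10+13 = 86
Quarry-Larch-Thorn-Ridge-Upland-Vale-Quarry: 6+11+20+9+19+11 = 76
Quarry-Larch-Thorn-Ridge-Vale-Upland-Quarry: 6+11+20+10+19+22 = 88
Quarry-Larch-Thorn-Vale-Upland-Ridge-Quarry: 6+11+16+19+9+13 = 74
Quarry-Larch-Thorn-Vale-Ridge-Upland-Quarry: 6+11+16+10+9+22 = 74
Quarry-Larch-Ridge-Upland-Thorn-Vale-Quarry: 6+15+9+27+16+11 = 84
Quarry-Larch-Ridge-Upland-Vale-Thorn-Quarry: 6+15+9+19+16+17 = 82
… (46 more)
The minimum is 74.
One optimal route: Quarry → Larch → Thorn → Upland → Ridge → Vale → Quarry (or its reverse).

Minimum total distance: 74 min.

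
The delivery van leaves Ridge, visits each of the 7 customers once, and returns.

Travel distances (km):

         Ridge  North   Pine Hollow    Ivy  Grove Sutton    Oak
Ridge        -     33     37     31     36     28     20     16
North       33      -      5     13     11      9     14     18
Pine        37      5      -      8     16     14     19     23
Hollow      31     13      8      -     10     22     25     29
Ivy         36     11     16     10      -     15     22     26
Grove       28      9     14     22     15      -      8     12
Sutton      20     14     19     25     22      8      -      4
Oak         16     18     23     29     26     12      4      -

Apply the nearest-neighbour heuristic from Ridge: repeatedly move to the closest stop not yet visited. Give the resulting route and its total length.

Ridge → [Oak:16 / Sutton:20 / Grove:28 / Hollow:31 / North:33 / Ivy:36 / Pine:37] → Oak (16)
Oak → [Sutton:4 / Grove:12 / North:18 / Pine:23 / Ivy:26 / Hollow:29] → Sutton (4)
Sutton → [Grove:8 / North:14 / Pine:19 / Ivy:22 / Hollow:25] → Grove (8)
Grove → [North:9 / Pine:14 / Ivy:15 / Hollow:22] → North (9)
North → [Pine:5 / Ivy:11 / Hollow:13] → Pine (5)
Pine → [Hollow:8 / Ivy:16] → Hollow (8)
Hollow → [Ivy:10] → Ivy (10)
Return Ivy→Ridge: 36.
Total = 16 + 4 + 8 + 9 + 5 + 8 + 10 + 36 = 96.

Nearest-neighbour total = 96 km; route Ridge → Oak → Sutton → Grove → North → Pine → Hollow → Ivy → Ridge.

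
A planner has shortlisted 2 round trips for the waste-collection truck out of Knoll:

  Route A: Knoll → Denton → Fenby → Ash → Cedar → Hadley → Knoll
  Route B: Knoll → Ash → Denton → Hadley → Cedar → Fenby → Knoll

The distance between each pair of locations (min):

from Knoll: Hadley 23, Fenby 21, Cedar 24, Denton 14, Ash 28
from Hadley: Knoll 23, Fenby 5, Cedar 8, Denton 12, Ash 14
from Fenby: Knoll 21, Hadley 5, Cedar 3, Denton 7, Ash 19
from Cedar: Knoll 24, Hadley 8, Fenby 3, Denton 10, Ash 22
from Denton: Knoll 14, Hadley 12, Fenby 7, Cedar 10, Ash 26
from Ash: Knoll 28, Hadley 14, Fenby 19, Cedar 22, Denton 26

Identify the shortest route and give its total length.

Shortest is Route A, total 93 min.

Route A: 14 + 7 + 19 + 22 + 8 + 23 = 93
Route B: 28 + 26 + 12 + 8 + 3 + 21 = 98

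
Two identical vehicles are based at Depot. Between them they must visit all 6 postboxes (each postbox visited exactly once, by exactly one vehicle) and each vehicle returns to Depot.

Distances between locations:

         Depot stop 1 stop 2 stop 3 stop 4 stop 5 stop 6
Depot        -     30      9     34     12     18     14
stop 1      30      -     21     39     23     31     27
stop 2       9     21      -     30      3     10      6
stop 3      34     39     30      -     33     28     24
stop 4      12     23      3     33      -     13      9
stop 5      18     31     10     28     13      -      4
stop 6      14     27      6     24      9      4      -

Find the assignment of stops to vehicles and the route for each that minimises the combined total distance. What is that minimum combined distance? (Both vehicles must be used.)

138 — the smallest possible combined total.

Check every non-empty split of the stops between the two vehicles; for each half take its own optimal tour:
  {stop 1} + {stop 2, stop 3, stop 4, stop 5, stop 6}: 60 + 87 = 147
  {stop 2} + {stop 1, stop 3, stop 4, stop 5, stop 6}: 18 + 120 = 138
  {stop 1, stop 2} + {stop 3, stop 4, stop 5, stop 6}: 60 + 87 = 147
  {stop 3} + {stop 1, stop 2, stop 4, stop 5, stop 6}: 68 + 84 = 152
  {stop 1, stop 3} + {stop 2, stop 4, stop 5, stop 6}: 103 + 43 = 146
  {stop 2, stop 3} + {stop 1, stop 4, stop 5, stop 6}: 73 + 84 = 157
  … (31 splits in total)
Best: vehicle 1 Depot → stop 2 → Depot = 18; vehicle 2 Depot → stop 4 → stop 1 → stop 3 → stop 5 → stop 6 → Depot = 120; combined 138.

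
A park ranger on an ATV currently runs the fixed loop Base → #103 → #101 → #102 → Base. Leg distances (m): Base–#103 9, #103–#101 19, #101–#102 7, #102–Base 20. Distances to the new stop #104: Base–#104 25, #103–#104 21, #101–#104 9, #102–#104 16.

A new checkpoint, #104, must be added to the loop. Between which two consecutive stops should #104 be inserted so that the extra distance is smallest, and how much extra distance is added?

Minimum extra distance: 11 m, inserting #104 between #103 and #101.

Insertion cost between consecutive stops i–j is d(i,#104) + d(#104,j) − d(i,j):
  between Base and #103: 25 + 21 − 9 = 37
  between #103 and #101: 21 + 9 − 19 = 11
  between #101 and #102: 9 + 16 − 7 = 18
  between #102 and Base: 16 + 25 − 20 = 21
Cheapest insertion is between #103 and #101, adding 11.
New total = 55 + 11 = 66.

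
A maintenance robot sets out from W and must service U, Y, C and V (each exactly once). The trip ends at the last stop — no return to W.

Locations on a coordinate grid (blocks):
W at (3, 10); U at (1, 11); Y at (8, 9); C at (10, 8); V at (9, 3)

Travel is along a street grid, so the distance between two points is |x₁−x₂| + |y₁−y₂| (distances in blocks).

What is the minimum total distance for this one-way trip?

There are 4! = 24 possible orderings.
W→U→Y→C→V: 3+9+3+6 = 21
W→U→Y→V→C: 3+9+7+6 = 25
W→U→C→Y→V: 3+12+3+7 = 25
W→U→C→V→Y: 3+12+6+7 = 28
W→U→V→Y→C: 3+16+7+3 = 29
W→U→V→C→Y: 3+16+6+3 = 28
W→Y→U→C→V: 6+9+12+6 = 33
W→Y→U→V→C: 6+9+16+6 = 37
W→Y→C→U→V: 6+3+12+16 = 37
W→Y→C→V→U: 6+3+6+16 = 31
W→Y→V→U→C: 6+7+16+12 = 41
W→Y→V→C→U: 6+7+6+12 = 31
W→C→U→Y→V: 9+12+9+7 = 37
W→C→U→V→Y: 9+12+16+7 = 44
… (10 more)
The minimum is 21.
One shortest path: W → U → Y → C → V.

21 blocks — the minimum one-way total.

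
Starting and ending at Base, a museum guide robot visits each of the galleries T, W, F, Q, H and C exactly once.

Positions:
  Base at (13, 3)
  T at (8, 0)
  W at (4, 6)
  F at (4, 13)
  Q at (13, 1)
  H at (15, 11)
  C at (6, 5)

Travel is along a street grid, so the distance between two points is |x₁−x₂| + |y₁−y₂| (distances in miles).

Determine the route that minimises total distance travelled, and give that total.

Base → T → W → F → Q → H → C → Base: 8+10+7+21+12+15+9 = 82
Base → T → W → F → Q → C → H → Base: 8+10+7+21+11+15+10 = 82
Base → T → W → F → H → Q → C → Base: 8+10+7+13+12+11+9 = 70
Base → T → W → F → H → C → Q → Base: 8+10+7+13+15+11+2 = 66
Base → T → W → F → C → Q → H → Base: 8+10+7+10+11+12+10 = 68
Base → T → W → F → C → H → Q → Base: 8+10+7+10+15+12+2 = 64
Base → T → W → Q → F → H → C → Base: 8+10+14+21+13+15+9 = 90
Base → T → W → Q → F → C → H → Base: 8+10+14+21+10+15+10 = 88
… (352 more)
Base → Q → T → C → W → F → H → Base: 2+6+7+3+7+13+10 = 48  ← best
The minimum is 48.
One optimal route: Base → Q → T → C → W → F → H → Base (or its reverse).

Minimum total distance: 48 miles.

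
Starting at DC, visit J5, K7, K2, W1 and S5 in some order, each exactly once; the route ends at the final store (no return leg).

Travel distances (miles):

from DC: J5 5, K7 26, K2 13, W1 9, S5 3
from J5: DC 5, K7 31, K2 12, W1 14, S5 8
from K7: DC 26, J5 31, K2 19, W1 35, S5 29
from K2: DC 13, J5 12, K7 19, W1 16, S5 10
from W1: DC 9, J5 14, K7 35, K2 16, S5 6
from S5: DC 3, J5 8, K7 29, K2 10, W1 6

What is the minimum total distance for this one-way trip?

There are 5! = 120 possible orderings.
DC - J5 - K7 - K2 - W1 - S5: 5+31+19+16+6 = 77
DC - J5 - K7 - K2 - S5 - W1: 5+31+19+10+6 = 71
DC - J5 - K7 - W1 - K2 - S5: 5+31+35+16+10 = 97
DC - J5 - K7 - W1 - S5 - K2: 5+31+35+6+10 = 87
DC - J5 - K7 - S5 - K2 - W1: 5+31+29+10+16 = 91
DC - J5 - K7 - S5 - W1 - K2: 5+31+29+6+16 = 87
DC - J5 - K2 - K7 - W1 - S5: 5+12+19+35+6 = 77
DC - J5 - K2 - K7 - S5 - W1: 5+12+19+29+6 = 71
DC - J5 - K2 - W1 - K7 - S5: 5+12+16+35+29 = 97
DC - J5 - K2 - W1 - S5 - K7: 5+12+16+6+29 = 68
DC - J5 - K2 - S5 - K7 - W1: 5+12+10+29+35 = 91
DC - J5 - K2 - S5 - W1 - K7: 5+12+10+6+35 = 68
DC - J5 - W1 - K7 - K2 - S5: 5+14+35+19+10 = 83
DC - J5 - W1 - K7 - S5 - K2: 5+14+35+29+10 = 93
… (106 more)
DC - J5 - W1 - S5 - K2 - K7: 5+14+6+10+19 = 54  ← best
The minimum is 54.
One shortest path: DC → J5 → W1 → S5 → K2 → K7.

Minimum one-way distance = 54 miles.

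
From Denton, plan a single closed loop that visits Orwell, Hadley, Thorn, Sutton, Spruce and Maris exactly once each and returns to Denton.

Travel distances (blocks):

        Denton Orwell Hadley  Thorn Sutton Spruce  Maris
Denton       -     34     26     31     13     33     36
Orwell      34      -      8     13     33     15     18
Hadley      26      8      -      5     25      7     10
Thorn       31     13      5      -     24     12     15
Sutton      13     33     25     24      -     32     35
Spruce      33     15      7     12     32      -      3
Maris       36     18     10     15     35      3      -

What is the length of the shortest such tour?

Minimum total distance: 104 blocks.

There are 360 distinct closed tours to check (reversals are equivalent).
Denton-Orwell-Hadley-Thorn-Sutton-Spruce-Maris-Denton: 34+8+5+24+32+3+36 = 142
Denton-Orwell-Hadley-Thorn-Sutton-Maris-Spruce-Denton: 34+8+5+24+35+3+33 = 142
Denton-Orwell-Hadley-Thorn-Spruce-Sutton-Maris-Denton: 34+8+5+12+32+35+36 = 162
Denton-Orwell-Hadley-Thorn-Spruce-Maris-Sutton-Denton: 34+8+5+12+3+35+13 = 110
Denton-Orwell-Hadley-Thorn-Maris-Sutton-Spruce-Denton: 34+8+5+15+35+32+33 = 162
Denton-Orwell-Hadley-Thorn-Maris-Spruce-Sutton-Denton: 34+8+5+15+3+32+13 = 110
Denton-Orwell-Hadley-Sutton-Thorn-Spruce-Maris-Denton: 34+8+25+24+12+3+36 = 142
Denton-Orwell-Hadley-Sutton-Thorn-Maris-Spruce-Denton: 34+8+25+24+15+3+33 = 142
… (352 more)
Denton-Orwell-Hadley-Spruce-Maris-Thorn-Sutton-Denton: 34+8+7+3+15+24+13 = 104  ← best
The minimum is 104.
One optimal route: Denton → Orwell → Hadley → Spruce → Maris → Thorn → Sutton → Denton (or its reverse).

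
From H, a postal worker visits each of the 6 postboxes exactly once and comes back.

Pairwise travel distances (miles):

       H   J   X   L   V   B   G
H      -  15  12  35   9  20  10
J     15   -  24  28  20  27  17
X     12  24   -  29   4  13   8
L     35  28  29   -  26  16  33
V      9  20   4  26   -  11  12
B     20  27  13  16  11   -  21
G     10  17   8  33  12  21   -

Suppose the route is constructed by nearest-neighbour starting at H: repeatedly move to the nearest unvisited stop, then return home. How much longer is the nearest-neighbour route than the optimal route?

The nearest-neighbour route is 24 miles longer than optimal.

H: V=9, G=10, X=12, J=15, B=20, L=35 ⇒ V
V: X=4, B=11, G=12, J=20, L=26 ⇒ X
X: G=8, B=13, J=24, L=29 ⇒ G
G: J=17, B=21, L=33 ⇒ J
J: B=27, L=28 ⇒ B
B: L=16 ⇒ L
NN route H → V → X → G → J → B → L → H costs 116.
Optimal: H → J → L → B → V → X → G → H costs 92 (by enumerating all 360 distinct tours).
Excess = 116 − 92 = 24.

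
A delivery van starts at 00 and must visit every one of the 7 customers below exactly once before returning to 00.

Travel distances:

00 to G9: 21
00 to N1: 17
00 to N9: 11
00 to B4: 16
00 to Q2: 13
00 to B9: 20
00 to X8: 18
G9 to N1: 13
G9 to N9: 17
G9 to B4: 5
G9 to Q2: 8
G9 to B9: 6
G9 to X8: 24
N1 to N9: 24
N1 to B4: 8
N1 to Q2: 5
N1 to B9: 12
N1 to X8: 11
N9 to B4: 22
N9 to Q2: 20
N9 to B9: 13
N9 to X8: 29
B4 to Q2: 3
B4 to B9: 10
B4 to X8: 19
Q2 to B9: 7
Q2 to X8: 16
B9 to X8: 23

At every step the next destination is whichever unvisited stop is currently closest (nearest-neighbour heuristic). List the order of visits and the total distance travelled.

Total distance 72 via the nearest-neighbour route 00 → N9 → B9 → G9 → B4 → Q2 → N1 → X8 → 00.

00 → [N9:11 / Q2:13 / B4:16 / N1:17 / X8:18 / B9:20 / G9:21] → N9 (11)
N9 → [B9:13 / G9:17 / Q2:20 / B4:22 / N1:24 / X8:29] → B9 (13)
B9 → [G9:6 / Q2:7 / B4:10 / N1:12 / X8:23] → G9 (6)
G9 → [B4:5 / Q2:8 / N1:13 / X8:24] → B4 (5)
B4 → [Q2:3 / N1:8 / X8:19] → Q2 (3)
Q2 → [N1:5 / X8:16] → N1 (5)
N1 → [X8:11] → X8 (11)
Return X8→00: 18.
Total = 11 + 13 + 6 + 5 + 3 + 5 + 11 + 18 = 72.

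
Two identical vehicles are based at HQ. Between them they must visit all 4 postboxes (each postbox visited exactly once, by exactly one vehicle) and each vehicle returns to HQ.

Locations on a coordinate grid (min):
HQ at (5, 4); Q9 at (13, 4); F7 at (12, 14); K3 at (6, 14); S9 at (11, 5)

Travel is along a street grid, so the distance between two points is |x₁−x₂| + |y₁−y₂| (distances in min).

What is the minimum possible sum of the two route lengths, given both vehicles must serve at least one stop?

Minimum combined distance: 50 min.

There are 2^3 − 1 = 7 ways to divide the 4 stops into two non-empty groups. For each, the best each vehicle can do is its own shortest tour through its group:
  {Q9} + {F7, K3, S9}: 16 + 34 = 50
  {F7} + {Q9, K3, S9}: 34 + 36 = 70
  {Q9, F7} + {K3, S9}: 36 + 32 = 68
  {K3} + {Q9, F7, S9}: 22 + 36 = 58
  {Q9, K3} + {F7, S9}: 36 + 34 = 70
  {F7, K3} + {Q9, S9}: 34 + 18 = 52
  … (7 splits in total)
Best: vehicle 1 HQ → Q9 → HQ = 16; vehicle 2 HQ → K3 → F7 → S9 → HQ = 34; combined 50.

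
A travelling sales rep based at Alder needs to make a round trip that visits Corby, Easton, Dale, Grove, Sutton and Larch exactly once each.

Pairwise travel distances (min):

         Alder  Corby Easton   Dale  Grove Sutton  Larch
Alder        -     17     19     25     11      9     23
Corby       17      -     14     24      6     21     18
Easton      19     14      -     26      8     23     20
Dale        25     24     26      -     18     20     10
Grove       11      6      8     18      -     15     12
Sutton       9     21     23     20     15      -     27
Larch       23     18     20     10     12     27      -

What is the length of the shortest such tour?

Alder-Corby-Easton-Dale-Grove-Sutton-Larch-Alder: 17+14+26+18+15+27+23 = 140
Alder-Corby-Easton-Dale-Grove-Larch-Sutton-Alder: 17+14+26+18+12+27+9 = 123
Alder-Corby-Easton-Dale-Sutton-Grove-Larch-Alder: 17+14+26+20+15+12+23 = 127
Alder-Corby-Easton-Dale-Sutton-Larch-Grove-Alder: 17+14+26+20+27+12+11 = 127
Alder-Corby-Easton-Dale-Larch-Grove-Sutton-Alder: 17+14+26+10+12+15+9 = 103
Alder-Corby-Easton-Dale-Larch-Sutton-Grove-Alder: 17+14+26+10+27+15+11 = 120
Alder-Corby-Easton-Grove-Dale-Sutton-Larch-Alder: 17+14+8+18+20+27+23 = 127
Alder-Corby-Easton-Grove-Dale-Larch-Sutton-Alder: 17+14+8+18+10+27+9 = 103
… (352 more)
Alder-Corby-Easton-Grove-Larch-Dale-Sutton-Alder: 17+14+8+12+10+20+9 = 90  ← best
The minimum is 90.
One optimal route: Alder → Corby → Easton → Grove → Larch → Dale → Sutton → Alder (or its reverse).

Shortest round trip = 90 min.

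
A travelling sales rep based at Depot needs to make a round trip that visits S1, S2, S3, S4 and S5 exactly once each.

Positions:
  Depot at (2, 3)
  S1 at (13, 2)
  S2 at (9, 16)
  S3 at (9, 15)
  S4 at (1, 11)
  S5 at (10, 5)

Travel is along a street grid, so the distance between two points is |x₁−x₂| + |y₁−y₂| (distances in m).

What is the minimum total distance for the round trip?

52 m — the shortest possible round trip.

Depot→S1→S2→S3→S4→S5→Depot: 12+18+1+12+15+10 = 68
Depot→S1→S2→S3→S5→S4→Depot: 12+18+1+11+15+9 = 66
Depot→S1→S2→S4→S3→S5→Depot: 12+18+13+12+11+10 = 76
Depot→S1→S2→S4→S5→S3→Depot: 12+18+13+15+11+19 = 88
Depot→S1→S2→S5→S3→S4→Depot: 12+18+12+11+12+9 = 74
Depot→S1→S2→S5→S4→S3→Depot: 12+18+12+15+12+19 = 88
Depot→S1→S3→S2→S4→S5→Depot: 12+17+1+13+15+10 = 68
Depot→S1→S3→S2→S5→S4→Depot: 12+17+1+12+15+9 = 66
Depot→S1→S3→S4→S2→S5→Depot: 12+17+12+13+12+10 = 76
Depot→S1→S3→S4→S5→S2→Depot: 12+17+12+15+12+20 = 88
Depot→S1→S3→S5→S2→S4→Depot: 12+17+11+12+13+9 = 74
Depot→S1→S3→S5→S4→S2→Depot: 12+17+11+15+13+20 = 88
Depot→S1→S4→S2→S3→S5→Depot: 12+21+13+1+11+10 = 68
Depot→S1→S4→S2→S5→S3→Depot: 12+21+13+12+11+19 = 88
… (46 more)
Depot→S1→S5→S2→S3→S4→Depot: 12+6+12+1+12+9 = 52  ← best
The minimum is 52.
One optimal route: Depot → S1 → S5 → S2 → S3 → S4 → Depot (or its reverse).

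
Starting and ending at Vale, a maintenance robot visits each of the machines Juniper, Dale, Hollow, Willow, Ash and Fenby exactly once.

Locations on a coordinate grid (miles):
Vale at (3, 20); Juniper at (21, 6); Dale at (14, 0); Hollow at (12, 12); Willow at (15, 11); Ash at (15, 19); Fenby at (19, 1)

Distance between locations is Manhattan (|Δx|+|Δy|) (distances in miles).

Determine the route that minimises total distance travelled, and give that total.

Minimum total distance: 76 miles.

There are 360 distinct closed tours to check (reversals are equivalent).
Vale → Juniper → Dale → Hollow → Willow → Ash → Fenby → Vale: 32+13+14+4+8+22+35 = 128
Vale → Juniper → Dale → Hollow → Willow → Fenby → Ash → Vale: 32+13+14+4+14+22+13 = 112
Vale → Juniper → Dale → Hollow → Ash → Willow → Fenby → Vale: 32+13+14+10+8+14+35 = 126
Vale → Juniper → Dale → Hollow → Ash → Fenby → Willow → Vale: 32+13+14+10+22+14+21 = 126
Vale → Juniper → Dale → Hollow → Fenby → Willow → Ash → Vale: 32+13+14+18+14+8+13 = 112
Vale → Juniper → Dale → Hollow → Fenby → Ash → Willow → Vale: 32+13+14+18+22+8+21 = 128
Vale → Juniper → Dale → Willow → Hollow → Ash → Fenby → Vale: 32+13+12+4+10+22+35 = 128
Vale → Juniper → Dale → Willow → Hollow → Fenby → Ash → Vale: 32+13+12+4+18+22+13 = 114
… (352 more)
Vale → Hollow → Dale → Fenby → Juniper → Willow → Ash → Vale: 17+14+6+7+11+8+13 = 76  ← best
The minimum is 76.
One optimal route: Vale → Hollow → Dale → Fenby → Juniper → Willow → Ash → Vale (or its reverse).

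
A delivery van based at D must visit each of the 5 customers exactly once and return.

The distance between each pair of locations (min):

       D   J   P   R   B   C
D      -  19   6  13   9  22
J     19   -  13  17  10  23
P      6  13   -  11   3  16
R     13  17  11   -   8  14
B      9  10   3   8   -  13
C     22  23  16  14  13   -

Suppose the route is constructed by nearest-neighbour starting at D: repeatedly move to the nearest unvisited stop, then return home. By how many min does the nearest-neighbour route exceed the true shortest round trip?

D: P=6, B=9, R=13, J=19, C=22 ⇒ P
P: B=3, R=11, J=13, C=16 ⇒ B
B: R=8, J=10, C=13 ⇒ R
R: C=14, J=17 ⇒ C
C: J=23 ⇒ J
NN route D → P → B → R → C → J → D costs 73.
Optimal: D → P → J → B → C → R → D costs 69 (by enumerating all 60 distinct tours).
Excess = 73 − 69 = 4.

The nearest-neighbour route is 4 min longer than optimal.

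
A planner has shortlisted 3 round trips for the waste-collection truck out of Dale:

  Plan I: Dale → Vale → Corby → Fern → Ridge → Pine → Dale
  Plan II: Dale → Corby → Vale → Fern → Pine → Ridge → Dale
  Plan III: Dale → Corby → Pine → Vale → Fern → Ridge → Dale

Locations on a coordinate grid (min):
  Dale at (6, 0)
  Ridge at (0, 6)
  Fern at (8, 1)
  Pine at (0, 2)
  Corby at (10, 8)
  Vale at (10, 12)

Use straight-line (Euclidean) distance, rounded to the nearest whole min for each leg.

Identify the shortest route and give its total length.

Plan I: 13 + 4 + 7 + 9 + 4 + 6 = 43
Plan II: 9 + 4 + 11 + 8 + 4 + 8 = 44
Plan III: 9 + 12 + 14 + 11 + 9 + 8 = 63

43 min — Plan I is the shortest.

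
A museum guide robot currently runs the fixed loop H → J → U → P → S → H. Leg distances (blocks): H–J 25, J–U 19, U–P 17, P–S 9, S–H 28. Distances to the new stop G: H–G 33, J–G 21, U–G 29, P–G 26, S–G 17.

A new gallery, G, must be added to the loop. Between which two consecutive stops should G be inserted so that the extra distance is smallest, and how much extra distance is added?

+22 blocks — insert G between S and H.

Insertion cost between consecutive stops i–j is d(i,G) + d(G,j) − d(i,j):
  between H and J: 33 + 21 − 25 = 29
  between J and U: 21 + 29 − 19 = 31
  between U and P: 29 + 26 − 17 = 38
  between P and S: 26 + 17 − 9 = 34
  between S and H: 17 + 33 − 28 = 22
Cheapest insertion is between S and H, adding 22.
New total = 98 + 22 = 120.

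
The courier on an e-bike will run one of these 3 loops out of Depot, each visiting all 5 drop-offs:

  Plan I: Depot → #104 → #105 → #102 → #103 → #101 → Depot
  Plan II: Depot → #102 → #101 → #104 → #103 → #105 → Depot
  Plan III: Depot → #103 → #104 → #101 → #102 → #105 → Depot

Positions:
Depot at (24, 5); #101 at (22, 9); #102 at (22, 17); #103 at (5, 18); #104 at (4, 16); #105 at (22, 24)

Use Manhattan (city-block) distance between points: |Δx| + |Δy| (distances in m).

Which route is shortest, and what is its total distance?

Shortest is Plan II, total 94 m.

Plan I: 31 + 26 + 7 + 18 + 26 + 6 = 114
Plan II: 14 + 8 + 25 + 3 + 23 + 21 = 94
Plan III: 32 + 3 + 25 + 8 + 7 + 21 = 96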